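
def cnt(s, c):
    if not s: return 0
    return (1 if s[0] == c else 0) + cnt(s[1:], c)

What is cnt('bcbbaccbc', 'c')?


s[0]='b' != 'c' -> 0
s[0]='c' == 'c' -> 1
s[0]='b' != 'c' -> 0
s[0]='b' != 'c' -> 0
s[0]='a' != 'c' -> 0
s[0]='c' == 'c' -> 1
s[0]='c' == 'c' -> 1
s[0]='b' != 'c' -> 0
s[0]='c' == 'c' -> 1
Sum: 0 + 1 + 0 + 0 + 0 + 1 + 1 + 0 + 1 = 4

4


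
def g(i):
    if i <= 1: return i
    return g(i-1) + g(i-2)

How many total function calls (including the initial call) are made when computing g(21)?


Let C(n) = total calls for g(n)
C(0) = 1, C(1) = 1
C(2) = 1 + C(1) + C(0) = 1 + 1 + 1 = 3
C(3) = 1 + C(2) + C(1) = 1 + 3 + 1 = 5
C(4) = 1 + C(3) + C(2) = 1 + 5 + 3 = 9
C(5) = 1 + C(4) + C(3) = 1 + 9 + 5 = 15
C(6) = 1 + C(5) + C(4) = 1 + 15 + 9 = 25
C(7) = 1 + C(6) + C(5) = 1 + 25 + 15 = 41
C(8) = 1 + C(7) + C(6) = 1 + 41 + 25 = 67
C(9) = 1 + C(8) + C(7) = 1 + 67 + 41 = 109
C(10) = 1 + C(9) + C(8) = 1 + 109 + 67 = 177
C(11) = 1 + C(10) + C(9) = 1 + 177 + 109 = 287
C(12) = 1 + C(11) + C(10) = 1 + 287 + 177 = 465
C(13) = 1 + C(12) + C(11) = 1 + 465 + 287 = 753
C(14) = 1 + C(13) + C(12) = 1 + 753 + 465 = 1219
C(15) = 1 + C(14) + C(13) = 1 + 1219 + 753 = 1973
C(16) = 1 + C(15) + C(14) = 1 + 1973 + 1219 = 3193
C(17) = 1 + C(16) + C(15) = 1 + 3193 + 1973 = 5167
C(18) = 1 + C(17) + C(16) = 1 + 5167 + 3193 = 8361
C(19) = 1 + C(18) + C(17) = 1 + 8361 + 5167 = 13529
C(20) = 1 + C(19) + C(18) = 1 + 13529 + 8361 = 21891
C(21) = 1 + C(20) + C(19) = 1 + 21891 + 13529 = 35421

35421


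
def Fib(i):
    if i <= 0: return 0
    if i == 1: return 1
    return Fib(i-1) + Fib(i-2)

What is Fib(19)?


Computing Fib(19) bottom-up:
Fib(0) = 0
Fib(1) = 1
Fib(2) = Fib(1) + Fib(0) = 1 + 0 = 1
Fib(3) = Fib(2) + Fib(1) = 1 + 1 = 2
Fib(4) = Fib(3) + Fib(2) = 2 + 1 = 3
Fib(5) = Fib(4) + Fib(3) = 3 + 2 = 5
Fib(6) = Fib(5) + Fib(4) = 5 + 3 = 8
Fib(7) = Fib(6) + Fib(5) = 8 + 5 = 13
Fib(8) = Fib(7) + Fib(6) = 13 + 8 = 21
Fib(9) = Fib(8) + Fib(7) = 21 + 13 = 34
Fib(10) = Fib(9) + Fib(8) = 34 + 21 = 55
Fib(11) = Fib(10) + Fib(9) = 55 + 34 = 89
Fib(12) = Fib(11) + Fib(10) = 89 + 55 = 144
Fib(13) = Fib(12) + Fib(11) = 144 + 89 = 233
Fib(14) = Fib(13) + Fib(12) = 233 + 144 = 377
Fib(15) = Fib(14) + Fib(13) = 377 + 233 = 610
Fib(16) = Fib(15) + Fib(14) = 610 + 377 = 987
Fib(17) = Fib(16) + Fib(15) = 987 + 610 = 1597
Fib(18) = Fib(17) + Fib(16) = 1597 + 987 = 2584
Fib(19) = Fib(18) + Fib(17) = 2584 + 1597 = 4181

4181


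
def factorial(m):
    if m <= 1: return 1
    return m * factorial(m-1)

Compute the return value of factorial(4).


factorial(4)
= 4 * factorial(3)
= 4 * 3 * factorial(2)
= 4 * 3 * 2 * factorial(1)
= 4 * 3 * 2 * 1
= 24

24


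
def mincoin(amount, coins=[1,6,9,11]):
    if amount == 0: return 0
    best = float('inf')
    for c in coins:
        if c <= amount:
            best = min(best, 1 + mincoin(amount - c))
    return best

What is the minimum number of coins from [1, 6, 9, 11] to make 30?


Building up with DP:
mincoin(0) = 0
mincoin(1) = min(1+mincoin(0)=1+0=1) = 1
mincoin(2) = min(1+mincoin(1)=1+1=2) = 2
mincoin(3) = min(1+mincoin(2)=1+2=3) = 3
mincoin(4) = min(1+mincoin(3)=1+3=4) = 4
mincoin(5) = min(1+mincoin(4)=1+4=5) = 5
mincoin(6) = min(1+mincoin(5)=1+5=6, 1+mincoin(0)=1+0=1) = 1
mincoin(7) = min(1+mincoin(6)=1+1=2, 1+mincoin(1)=1+1=2) = 2
mincoin(8) = min(1+mincoin(7)=1+2=3, 1+mincoin(2)=1+2=3) = 3
mincoin(9) = min(1+mincoin(8)=1+3=4, 1+mincoin(3)=1+3=4, 1+mincoin(0)=1+0=1) = 1
mincoin(10) = min(1+mincoin(9)=1+1=2, 1+mincoin(4)=1+4=5, 1+mincoin(1)=1+1=2) = 2
mincoin(11) = min(1+mincoin(10)=1+2=3, 1+mincoin(5)=1+5=6, 1+mincoin(2)=1+2=3, 1+mincoin(0)=1+0=1) = 1
mincoin(12) = min(1+mincoin(11)=1+1=2, 1+mincoin(6)=1+1=2, 1+mincoin(3)=1+3=4, 1+mincoin(1)=1+1=2) = 2
mincoin(13) = min(1+mincoin(12)=1+2=3, 1+mincoin(7)=1+2=3, 1+mincoin(4)=1+4=5, 1+mincoin(2)=1+2=3) = 3
mincoin(14) = min(1+mincoin(13)=1+3=4, 1+mincoin(8)=1+3=4, 1+mincoin(5)=1+5=6, 1+mincoin(3)=1+3=4) = 4
mincoin(15) = min(1+mincoin(14)=1+4=5, 1+mincoin(9)=1+1=2, 1+mincoin(6)=1+1=2, 1+mincoin(4)=1+4=5) = 2
mincoin(16) = min(1+mincoin(15)=1+2=3, 1+mincoin(10)=1+2=3, 1+mincoin(7)=1+2=3, 1+mincoin(5)=1+5=6) = 3
mincoin(17) = min(1+mincoin(16)=1+3=4, 1+mincoin(11)=1+1=2, 1+mincoin(8)=1+3=4, 1+mincoin(6)=1+1=2) = 2
mincoin(18) = min(1+mincoin(17)=1+2=3, 1+mincoin(12)=1+2=3, 1+mincoin(9)=1+1=2, 1+mincoin(7)=1+2=3) = 2
mincoin(19) = min(1+mincoin(18)=1+2=3, 1+mincoin(13)=1+3=4, 1+mincoin(10)=1+2=3, 1+mincoin(8)=1+3=4) = 3
mincoin(20) = min(1+mincoin(19)=1+3=4, 1+mincoin(14)=1+4=5, 1+mincoin(11)=1+1=2, 1+mincoin(9)=1+1=2) = 2
mincoin(21) = min(1+mincoin(20)=1+2=3, 1+mincoin(15)=1+2=3, 1+mincoin(12)=1+2=3, 1+mincoin(10)=1+2=3) = 3
mincoin(22) = min(1+mincoin(21)=1+3=4, 1+mincoin(16)=1+3=4, 1+mincoin(13)=1+3=4, 1+mincoin(11)=1+1=2) = 2
mincoin(23) = min(1+mincoin(22)=1+2=3, 1+mincoin(17)=1+2=3, 1+mincoin(14)=1+4=5, 1+mincoin(12)=1+2=3) = 3
mincoin(24) = min(1+mincoin(23)=1+3=4, 1+mincoin(18)=1+2=3, 1+mincoin(15)=1+2=3, 1+mincoin(13)=1+3=4) = 3
mincoin(25) = min(1+mincoin(24)=1+3=4, 1+mincoin(19)=1+3=4, 1+mincoin(16)=1+3=4, 1+mincoin(14)=1+4=5) = 4
mincoin(26) = min(1+mincoin(25)=1+4=5, 1+mincoin(20)=1+2=3, 1+mincoin(17)=1+2=3, 1+mincoin(15)=1+2=3) = 3
mincoin(27) = min(1+mincoin(26)=1+3=4, 1+mincoin(21)=1+3=4, 1+mincoin(18)=1+2=3, 1+mincoin(16)=1+3=4) = 3
mincoin(28) = min(1+mincoin(27)=1+3=4, 1+mincoin(22)=1+2=3, 1+mincoin(19)=1+3=4, 1+mincoin(17)=1+2=3) = 3
mincoin(29) = min(1+mincoin(28)=1+3=4, 1+mincoin(23)=1+3=4, 1+mincoin(20)=1+2=3, 1+mincoin(18)=1+2=3) = 3
mincoin(30) = min(1+mincoin(29)=1+3=4, 1+mincoin(24)=1+3=4, 1+mincoin(21)=1+3=4, 1+mincoin(19)=1+3=4) = 4

4


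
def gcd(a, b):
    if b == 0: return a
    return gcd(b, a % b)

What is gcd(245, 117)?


gcd(245, 117) = gcd(117, 11)
gcd(117, 11) = gcd(11, 7)
gcd(11, 7) = gcd(7, 4)
gcd(7, 4) = gcd(4, 3)
gcd(4, 3) = gcd(3, 1)
gcd(3, 1) = gcd(1, 0)
gcd(1, 0) = 1  (base case)

1


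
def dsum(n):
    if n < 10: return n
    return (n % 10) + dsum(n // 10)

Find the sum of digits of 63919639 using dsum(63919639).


dsum(63919639) = 9 + dsum(6391963)
dsum(6391963) = 3 + dsum(639196)
dsum(639196) = 6 + dsum(63919)
dsum(63919) = 9 + dsum(6391)
dsum(6391) = 1 + dsum(639)
dsum(639) = 9 + dsum(63)
dsum(63) = 3 + dsum(6)
dsum(6) = 6  (base case)
Total: 9 + 3 + 6 + 9 + 1 + 9 + 3 + 6 = 46

46


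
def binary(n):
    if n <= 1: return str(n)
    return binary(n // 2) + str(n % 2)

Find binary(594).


binary(594) = binary(297) + '0'
binary(297) = binary(148) + '1'
binary(148) = binary(74) + '0'
binary(74) = binary(37) + '0'
binary(37) = binary(18) + '1'
binary(18) = binary(9) + '0'
binary(9) = binary(4) + '1'
binary(4) = binary(2) + '0'
binary(2) = binary(1) + '0'
binary(1) = '1'  (base case)
Concatenating: '1' + '0' + '0' + '1' + '0' + '1' + '0' + '0' + '1' + '0' = '1001010010'

1001010010


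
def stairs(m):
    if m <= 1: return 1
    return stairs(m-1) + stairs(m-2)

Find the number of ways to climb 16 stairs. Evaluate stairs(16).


Building up from base cases:
stairs(0) = 1
stairs(1) = 1
stairs(2) = stairs(1) + stairs(0) = 1 + 1 = 2
stairs(3) = stairs(2) + stairs(1) = 2 + 1 = 3
stairs(4) = stairs(3) + stairs(2) = 3 + 2 = 5
stairs(5) = stairs(4) + stairs(3) = 5 + 3 = 8
stairs(6) = stairs(5) + stairs(4) = 8 + 5 = 13
stairs(7) = stairs(6) + stairs(5) = 13 + 8 = 21
stairs(8) = stairs(7) + stairs(6) = 21 + 13 = 34
stairs(9) = stairs(8) + stairs(7) = 34 + 21 = 55
stairs(10) = stairs(9) + stairs(8) = 55 + 34 = 89
stairs(11) = stairs(10) + stairs(9) = 89 + 55 = 144
stairs(12) = stairs(11) + stairs(10) = 144 + 89 = 233
stairs(13) = stairs(12) + stairs(11) = 233 + 144 = 377
stairs(14) = stairs(13) + stairs(12) = 377 + 233 = 610
stairs(15) = stairs(14) + stairs(13) = 610 + 377 = 987
stairs(16) = stairs(15) + stairs(14) = 987 + 610 = 1597

1597


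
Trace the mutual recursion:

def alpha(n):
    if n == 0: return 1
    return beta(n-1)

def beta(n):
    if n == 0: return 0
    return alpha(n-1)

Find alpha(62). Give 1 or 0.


alpha(62) = beta(61)
beta(61) = alpha(60)
alpha(60) = beta(59)
beta(59) = alpha(58)
alpha(58) = beta(57)
beta(57) = alpha(56)
alpha(56) = beta(55)
beta(55) = alpha(54)
alpha(54) = beta(53)
beta(53) = alpha(52)
alpha(52) = beta(51)
beta(51) = alpha(50)
alpha(50) = beta(49)
beta(49) = alpha(48)
alpha(48) = beta(47)
beta(47) = alpha(46)
alpha(46) = beta(45)
beta(45) = alpha(44)
alpha(44) = beta(43)
beta(43) = alpha(42)
alpha(42) = beta(41)
beta(41) = alpha(40)
alpha(40) = beta(39)
beta(39) = alpha(38)
alpha(38) = beta(37)
beta(37) = alpha(36)
alpha(36) = beta(35)
beta(35) = alpha(34)
alpha(34) = beta(33)
beta(33) = alpha(32)
alpha(32) = beta(31)
beta(31) = alpha(30)
alpha(30) = beta(29)
beta(29) = alpha(28)
alpha(28) = beta(27)
beta(27) = alpha(26)
alpha(26) = beta(25)
beta(25) = alpha(24)
alpha(24) = beta(23)
beta(23) = alpha(22)
alpha(22) = beta(21)
beta(21) = alpha(20)
alpha(20) = beta(19)
beta(19) = alpha(18)
alpha(18) = beta(17)
beta(17) = alpha(16)
alpha(16) = beta(15)
beta(15) = alpha(14)
alpha(14) = beta(13)
beta(13) = alpha(12)
alpha(12) = beta(11)
beta(11) = alpha(10)
alpha(10) = beta(9)
beta(9) = alpha(8)
alpha(8) = beta(7)
beta(7) = alpha(6)
alpha(6) = beta(5)
beta(5) = alpha(4)
alpha(4) = beta(3)
beta(3) = alpha(2)
alpha(2) = beta(1)
beta(1) = alpha(0)
alpha(0) = 1  (base case)
Result: 1

1


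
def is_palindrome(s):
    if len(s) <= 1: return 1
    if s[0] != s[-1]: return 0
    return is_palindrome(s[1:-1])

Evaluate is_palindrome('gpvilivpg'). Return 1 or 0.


is_palindrome('gpvilivpg'): s[0]='g' == s[-1]='g' -> check is_palindrome('pvilivp')
is_palindrome('pvilivp'): s[0]='p' == s[-1]='p' -> check is_palindrome('viliv')
is_palindrome('viliv'): s[0]='v' == s[-1]='v' -> check is_palindrome('ili')
is_palindrome('ili'): s[0]='i' == s[-1]='i' -> check is_palindrome('l')
is_palindrome('l'): len <= 1 -> return 1  (base case)
Result: 1 (palindrome)

1


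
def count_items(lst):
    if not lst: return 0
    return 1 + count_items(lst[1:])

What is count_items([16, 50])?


count_items([16, 50]) = 1 + count_items([50])
count_items([50]) = 1 + count_items([])
count_items([]) = 0  (base case)
Unwinding: 1 + 1 + 0 = 2

2


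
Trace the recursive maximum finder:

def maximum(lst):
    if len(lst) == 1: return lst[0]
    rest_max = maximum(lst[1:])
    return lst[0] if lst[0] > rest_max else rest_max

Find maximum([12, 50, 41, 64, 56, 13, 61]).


maximum([12, 50, 41, 64, 56, 13, 61]): compare 12 with maximum([50, 41, 64, 56, 13, 61])
maximum([50, 41, 64, 56, 13, 61]): compare 50 with maximum([41, 64, 56, 13, 61])
maximum([41, 64, 56, 13, 61]): compare 41 with maximum([64, 56, 13, 61])
maximum([64, 56, 13, 61]): compare 64 with maximum([56, 13, 61])
maximum([56, 13, 61]): compare 56 with maximum([13, 61])
maximum([13, 61]): compare 13 with maximum([61])
maximum([61]) = 61  (base case)
Compare 13 with 61 -> 61
Compare 56 with 61 -> 61
Compare 64 with 61 -> 64
Compare 41 with 64 -> 64
Compare 50 with 64 -> 64
Compare 12 with 64 -> 64

64


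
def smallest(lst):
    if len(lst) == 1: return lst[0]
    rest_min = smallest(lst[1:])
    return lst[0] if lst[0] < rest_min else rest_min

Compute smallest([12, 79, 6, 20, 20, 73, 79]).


smallest([12, 79, 6, 20, 20, 73, 79]): compare 12 with smallest([79, 6, 20, 20, 73, 79])
smallest([79, 6, 20, 20, 73, 79]): compare 79 with smallest([6, 20, 20, 73, 79])
smallest([6, 20, 20, 73, 79]): compare 6 with smallest([20, 20, 73, 79])
smallest([20, 20, 73, 79]): compare 20 with smallest([20, 73, 79])
smallest([20, 73, 79]): compare 20 with smallest([73, 79])
smallest([73, 79]): compare 73 with smallest([79])
smallest([79]) = 79  (base case)
Compare 73 with 79 -> 73
Compare 20 with 73 -> 20
Compare 20 with 20 -> 20
Compare 6 with 20 -> 6
Compare 79 with 6 -> 6
Compare 12 with 6 -> 6

6


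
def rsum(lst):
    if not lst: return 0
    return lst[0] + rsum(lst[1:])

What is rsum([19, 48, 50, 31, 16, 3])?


rsum([19, 48, 50, 31, 16, 3]) = 19 + rsum([48, 50, 31, 16, 3])
rsum([48, 50, 31, 16, 3]) = 48 + rsum([50, 31, 16, 3])
rsum([50, 31, 16, 3]) = 50 + rsum([31, 16, 3])
rsum([31, 16, 3]) = 31 + rsum([16, 3])
rsum([16, 3]) = 16 + rsum([3])
rsum([3]) = 3 + rsum([])
rsum([]) = 0  (base case)
Total: 19 + 48 + 50 + 31 + 16 + 3 + 0 = 167

167


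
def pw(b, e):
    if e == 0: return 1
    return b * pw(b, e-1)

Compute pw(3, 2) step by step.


pw(3, 2)
= 3 * pw(3, 1)
= 3 * 3 * pw(3, 0)
= 3 * 3 * 1
= 9

9


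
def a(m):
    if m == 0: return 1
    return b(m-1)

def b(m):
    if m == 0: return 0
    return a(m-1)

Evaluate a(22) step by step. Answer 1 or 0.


a(22) = b(21)
b(21) = a(20)
a(20) = b(19)
b(19) = a(18)
a(18) = b(17)
b(17) = a(16)
a(16) = b(15)
b(15) = a(14)
a(14) = b(13)
b(13) = a(12)
a(12) = b(11)
b(11) = a(10)
a(10) = b(9)
b(9) = a(8)
a(8) = b(7)
b(7) = a(6)
a(6) = b(5)
b(5) = a(4)
a(4) = b(3)
b(3) = a(2)
a(2) = b(1)
b(1) = a(0)
a(0) = 1  (base case)
Result: 1

1


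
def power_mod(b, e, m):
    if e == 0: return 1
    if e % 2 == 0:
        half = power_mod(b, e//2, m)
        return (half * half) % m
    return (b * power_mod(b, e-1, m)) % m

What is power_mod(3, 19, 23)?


power_mod(3, 19, 23): e is odd, compute power_mod(3, 18, 23)
  power_mod(3, 18, 23): e is even, compute power_mod(3, 9, 23)
    power_mod(3, 9, 23): e is odd, compute power_mod(3, 8, 23)
      power_mod(3, 8, 23): e is even, compute power_mod(3, 4, 23)
        power_mod(3, 4, 23): e is even, compute power_mod(3, 2, 23)
          power_mod(3, 2, 23): e is even, compute power_mod(3, 1, 23)
          power_mod(3, 1, 23): e is odd, compute power_mod(3, 0, 23)
          power_mod(3, 0, 23) = 1
          (3 * 1) % 23 = 3
          half=3, (3*3) % 23 = 9
        half=9, (9*9) % 23 = 12
      half=12, (12*12) % 23 = 6
    (3 * 6) % 23 = 18
  half=18, (18*18) % 23 = 2
(3 * 2) % 23 = 6

6


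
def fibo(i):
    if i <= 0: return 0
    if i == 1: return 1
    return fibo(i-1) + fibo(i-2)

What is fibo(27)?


Computing fibo(27) bottom-up:
fibo(0) = 0
fibo(1) = 1
fibo(2) = fibo(1) + fibo(0) = 1 + 0 = 1
fibo(3) = fibo(2) + fibo(1) = 1 + 1 = 2
fibo(4) = fibo(3) + fibo(2) = 2 + 1 = 3
fibo(5) = fibo(4) + fibo(3) = 3 + 2 = 5
fibo(6) = fibo(5) + fibo(4) = 5 + 3 = 8
fibo(7) = fibo(6) + fibo(5) = 8 + 5 = 13
fibo(8) = fibo(7) + fibo(6) = 13 + 8 = 21
fibo(9) = fibo(8) + fibo(7) = 21 + 13 = 34
fibo(10) = fibo(9) + fibo(8) = 34 + 21 = 55
fibo(11) = fibo(10) + fibo(9) = 55 + 34 = 89
fibo(12) = fibo(11) + fibo(10) = 89 + 55 = 144
fibo(13) = fibo(12) + fibo(11) = 144 + 89 = 233
fibo(14) = fibo(13) + fibo(12) = 233 + 144 = 377
fibo(15) = fibo(14) + fibo(13) = 377 + 233 = 610
fibo(16) = fibo(15) + fibo(14) = 610 + 377 = 987
fibo(17) = fibo(16) + fibo(15) = 987 + 610 = 1597
fibo(18) = fibo(17) + fibo(16) = 1597 + 987 = 2584
fibo(19) = fibo(18) + fibo(17) = 2584 + 1597 = 4181
fibo(20) = fibo(19) + fibo(18) = 4181 + 2584 = 6765
fibo(21) = fibo(20) + fibo(19) = 6765 + 4181 = 10946
fibo(22) = fibo(21) + fibo(20) = 10946 + 6765 = 17711
fibo(23) = fibo(22) + fibo(21) = 17711 + 10946 = 28657
fibo(24) = fibo(23) + fibo(22) = 28657 + 17711 = 46368
fibo(25) = fibo(24) + fibo(23) = 46368 + 28657 = 75025
fibo(26) = fibo(25) + fibo(24) = 75025 + 46368 = 121393
fibo(27) = fibo(26) + fibo(25) = 121393 + 75025 = 196418

196418


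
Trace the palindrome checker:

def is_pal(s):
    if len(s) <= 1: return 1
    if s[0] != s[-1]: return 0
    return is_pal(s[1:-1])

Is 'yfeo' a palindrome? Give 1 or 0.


is_pal('yfeo'): s[0]='y' != s[-1]='o' -> return 0
Result: 0 (not a palindrome)

0


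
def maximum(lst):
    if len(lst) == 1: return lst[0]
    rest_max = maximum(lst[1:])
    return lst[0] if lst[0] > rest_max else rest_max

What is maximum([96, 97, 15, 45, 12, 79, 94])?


maximum([96, 97, 15, 45, 12, 79, 94]): compare 96 with maximum([97, 15, 45, 12, 79, 94])
maximum([97, 15, 45, 12, 79, 94]): compare 97 with maximum([15, 45, 12, 79, 94])
maximum([15, 45, 12, 79, 94]): compare 15 with maximum([45, 12, 79, 94])
maximum([45, 12, 79, 94]): compare 45 with maximum([12, 79, 94])
maximum([12, 79, 94]): compare 12 with maximum([79, 94])
maximum([79, 94]): compare 79 with maximum([94])
maximum([94]) = 94  (base case)
Compare 79 with 94 -> 94
Compare 12 with 94 -> 94
Compare 45 with 94 -> 94
Compare 15 with 94 -> 94
Compare 97 with 94 -> 97
Compare 96 with 97 -> 97

97


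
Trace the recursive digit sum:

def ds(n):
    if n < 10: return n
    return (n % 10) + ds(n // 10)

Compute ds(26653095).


ds(26653095) = 5 + ds(2665309)
ds(2665309) = 9 + ds(266530)
ds(266530) = 0 + ds(26653)
ds(26653) = 3 + ds(2665)
ds(2665) = 5 + ds(266)
ds(266) = 6 + ds(26)
ds(26) = 6 + ds(2)
ds(2) = 2  (base case)
Total: 5 + 9 + 0 + 3 + 5 + 6 + 6 + 2 = 36

36


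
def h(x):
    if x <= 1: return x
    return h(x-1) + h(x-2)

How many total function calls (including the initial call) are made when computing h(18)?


Let C(n) = total calls for h(n)
C(0) = 1, C(1) = 1
C(2) = 1 + C(1) + C(0) = 1 + 1 + 1 = 3
C(3) = 1 + C(2) + C(1) = 1 + 3 + 1 = 5
C(4) = 1 + C(3) + C(2) = 1 + 5 + 3 = 9
C(5) = 1 + C(4) + C(3) = 1 + 9 + 5 = 15
C(6) = 1 + C(5) + C(4) = 1 + 15 + 9 = 25
C(7) = 1 + C(6) + C(5) = 1 + 25 + 15 = 41
C(8) = 1 + C(7) + C(6) = 1 + 41 + 25 = 67
C(9) = 1 + C(8) + C(7) = 1 + 67 + 41 = 109
C(10) = 1 + C(9) + C(8) = 1 + 109 + 67 = 177
C(11) = 1 + C(10) + C(9) = 1 + 177 + 109 = 287
C(12) = 1 + C(11) + C(10) = 1 + 287 + 177 = 465
C(13) = 1 + C(12) + C(11) = 1 + 465 + 287 = 753
C(14) = 1 + C(13) + C(12) = 1 + 753 + 465 = 1219
C(15) = 1 + C(14) + C(13) = 1 + 1219 + 753 = 1973
C(16) = 1 + C(15) + C(14) = 1 + 1973 + 1219 = 3193
C(17) = 1 + C(16) + C(15) = 1 + 3193 + 1973 = 5167
C(18) = 1 + C(17) + C(16) = 1 + 5167 + 3193 = 8361

8361


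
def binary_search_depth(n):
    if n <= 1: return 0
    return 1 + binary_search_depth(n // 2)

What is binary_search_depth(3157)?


3157 / 2 = 1578
1578 / 2 = 789
789 / 2 = 394
394 / 2 = 197
197 / 2 = 98
98 / 2 = 49
49 / 2 = 24
24 / 2 = 12
12 / 2 = 6
6 / 2 = 3
3 / 2 = 1
Reached 1 after 11 halvings

11


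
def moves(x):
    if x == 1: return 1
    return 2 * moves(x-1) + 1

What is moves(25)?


moves(25) = 2 * moves(24) + 1
moves(24) = 2 * moves(23) + 1
moves(23) = 2 * moves(22) + 1
moves(22) = 2 * moves(21) + 1
moves(21) = 2 * moves(20) + 1
moves(20) = 2 * moves(19) + 1
moves(19) = 2 * moves(18) + 1
moves(18) = 2 * moves(17) + 1
moves(17) = 2 * moves(16) + 1
moves(16) = 2 * moves(15) + 1
moves(15) = 2 * moves(14) + 1
moves(14) = 2 * moves(13) + 1
moves(13) = 2 * moves(12) + 1
moves(12) = 2 * moves(11) + 1
moves(11) = 2 * moves(10) + 1
moves(10) = 2 * moves(9) + 1
moves(9) = 2 * moves(8) + 1
moves(8) = 2 * moves(7) + 1
moves(7) = 2 * moves(6) + 1
moves(6) = 2 * moves(5) + 1
moves(5) = 2 * moves(4) + 1
moves(4) = 2 * moves(3) + 1
moves(3) = 2 * moves(2) + 1
moves(2) = 2 * moves(1) + 1
moves(1) = 1  (base case)
moves(2) = 2 * 1 + 1 = 3
moves(3) = 2 * 3 + 1 = 7
moves(4) = 2 * 7 + 1 = 15
moves(5) = 2 * 15 + 1 = 31
moves(6) = 2 * 31 + 1 = 63
moves(7) = 2 * 63 + 1 = 127
moves(8) = 2 * 127 + 1 = 255
moves(9) = 2 * 255 + 1 = 511
moves(10) = 2 * 511 + 1 = 1023
moves(11) = 2 * 1023 + 1 = 2047
moves(12) = 2 * 2047 + 1 = 4095
moves(13) = 2 * 4095 + 1 = 8191
moves(14) = 2 * 8191 + 1 = 16383
moves(15) = 2 * 16383 + 1 = 32767
moves(16) = 2 * 32767 + 1 = 65535
moves(17) = 2 * 65535 + 1 = 131071
moves(18) = 2 * 131071 + 1 = 262143
moves(19) = 2 * 262143 + 1 = 524287
moves(20) = 2 * 524287 + 1 = 1048575
moves(21) = 2 * 1048575 + 1 = 2097151
moves(22) = 2 * 2097151 + 1 = 4194303
moves(23) = 2 * 4194303 + 1 = 8388607
moves(24) = 2 * 8388607 + 1 = 16777215
moves(25) = 2 * 16777215 + 1 = 33554431

33554431


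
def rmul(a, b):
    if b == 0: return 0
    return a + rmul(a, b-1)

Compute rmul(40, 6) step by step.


rmul(40, 6) = 40 + rmul(40, 5)
rmul(40, 5) = 40 + rmul(40, 4)
rmul(40, 4) = 40 + rmul(40, 3)
rmul(40, 3) = 40 + rmul(40, 2)
rmul(40, 2) = 40 + rmul(40, 1)
rmul(40, 1) = 40 + rmul(40, 0)
rmul(40, 0) = 0  (base case)
Total: 40 + 40 + 40 + 40 + 40 + 40 + 0 = 240

240


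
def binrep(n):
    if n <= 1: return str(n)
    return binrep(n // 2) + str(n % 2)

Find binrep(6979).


binrep(6979) = binrep(3489) + '1'
binrep(3489) = binrep(1744) + '1'
binrep(1744) = binrep(872) + '0'
binrep(872) = binrep(436) + '0'
binrep(436) = binrep(218) + '0'
binrep(218) = binrep(109) + '0'
binrep(109) = binrep(54) + '1'
binrep(54) = binrep(27) + '0'
binrep(27) = binrep(13) + '1'
binrep(13) = binrep(6) + '1'
binrep(6) = binrep(3) + '0'
binrep(3) = binrep(1) + '1'
binrep(1) = '1'  (base case)
Concatenating: '1' + '1' + '0' + '1' + '1' + '0' + '1' + '0' + '0' + '0' + '0' + '1' + '1' = '1101101000011'

1101101000011


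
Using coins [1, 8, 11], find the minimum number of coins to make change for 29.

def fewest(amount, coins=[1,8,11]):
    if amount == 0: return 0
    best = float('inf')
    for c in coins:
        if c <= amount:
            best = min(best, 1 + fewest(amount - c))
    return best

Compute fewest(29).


Building up with DP:
fewest(0) = 0
fewest(1) = min(1+fewest(0)=1+0=1) = 1
fewest(2) = min(1+fewest(1)=1+1=2) = 2
fewest(3) = min(1+fewest(2)=1+2=3) = 3
fewest(4) = min(1+fewest(3)=1+3=4) = 4
fewest(5) = min(1+fewest(4)=1+4=5) = 5
fewest(6) = min(1+fewest(5)=1+5=6) = 6
fewest(7) = min(1+fewest(6)=1+6=7) = 7
fewest(8) = min(1+fewest(7)=1+7=8, 1+fewest(0)=1+0=1) = 1
fewest(9) = min(1+fewest(8)=1+1=2, 1+fewest(1)=1+1=2) = 2
fewest(10) = min(1+fewest(9)=1+2=3, 1+fewest(2)=1+2=3) = 3
fewest(11) = min(1+fewest(10)=1+3=4, 1+fewest(3)=1+3=4, 1+fewest(0)=1+0=1) = 1
fewest(12) = min(1+fewest(11)=1+1=2, 1+fewest(4)=1+4=5, 1+fewest(1)=1+1=2) = 2
fewest(13) = min(1+fewest(12)=1+2=3, 1+fewest(5)=1+5=6, 1+fewest(2)=1+2=3) = 3
fewest(14) = min(1+fewest(13)=1+3=4, 1+fewest(6)=1+6=7, 1+fewest(3)=1+3=4) = 4
fewest(15) = min(1+fewest(14)=1+4=5, 1+fewest(7)=1+7=8, 1+fewest(4)=1+4=5) = 5
fewest(16) = min(1+fewest(15)=1+5=6, 1+fewest(8)=1+1=2, 1+fewest(5)=1+5=6) = 2
fewest(17) = min(1+fewest(16)=1+2=3, 1+fewest(9)=1+2=3, 1+fewest(6)=1+6=7) = 3
fewest(18) = min(1+fewest(17)=1+3=4, 1+fewest(10)=1+3=4, 1+fewest(7)=1+7=8) = 4
fewest(19) = min(1+fewest(18)=1+4=5, 1+fewest(11)=1+1=2, 1+fewest(8)=1+1=2) = 2
fewest(20) = min(1+fewest(19)=1+2=3, 1+fewest(12)=1+2=3, 1+fewest(9)=1+2=3) = 3
fewest(21) = min(1+fewest(20)=1+3=4, 1+fewest(13)=1+3=4, 1+fewest(10)=1+3=4) = 4
fewest(22) = min(1+fewest(21)=1+4=5, 1+fewest(14)=1+4=5, 1+fewest(11)=1+1=2) = 2
fewest(23) = min(1+fewest(22)=1+2=3, 1+fewest(15)=1+5=6, 1+fewest(12)=1+2=3) = 3
fewest(24) = min(1+fewest(23)=1+3=4, 1+fewest(16)=1+2=3, 1+fewest(13)=1+3=4) = 3
fewest(25) = min(1+fewest(24)=1+3=4, 1+fewest(17)=1+3=4, 1+fewest(14)=1+4=5) = 4
fewest(26) = min(1+fewest(25)=1+4=5, 1+fewest(18)=1+4=5, 1+fewest(15)=1+5=6) = 5
fewest(27) = min(1+fewest(26)=1+5=6, 1+fewest(19)=1+2=3, 1+fewest(16)=1+2=3) = 3
fewest(28) = min(1+fewest(27)=1+3=4, 1+fewest(20)=1+3=4, 1+fewest(17)=1+3=4) = 4
fewest(29) = min(1+fewest(28)=1+4=5, 1+fewest(21)=1+4=5, 1+fewest(18)=1+4=5) = 5

5


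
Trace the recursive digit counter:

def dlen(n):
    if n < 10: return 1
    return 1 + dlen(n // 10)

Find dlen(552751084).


dlen(552751084) = 1 + dlen(55275108)
dlen(55275108) = 1 + dlen(5527510)
dlen(5527510) = 1 + dlen(552751)
dlen(552751) = 1 + dlen(55275)
dlen(55275) = 1 + dlen(5527)
dlen(5527) = 1 + dlen(552)
dlen(552) = 1 + dlen(55)
dlen(55) = 1 + dlen(5)
dlen(5) = 1  (base case: 5 < 10)
Unwinding: 1 + 1 + 1 + 1 + 1 + 1 + 1 + 1 + 1 = 9

9


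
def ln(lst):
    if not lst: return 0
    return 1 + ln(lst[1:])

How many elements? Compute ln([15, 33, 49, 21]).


ln([15, 33, 49, 21]) = 1 + ln([33, 49, 21])
ln([33, 49, 21]) = 1 + ln([49, 21])
ln([49, 21]) = 1 + ln([21])
ln([21]) = 1 + ln([])
ln([]) = 0  (base case)
Unwinding: 1 + 1 + 1 + 1 + 0 = 4

4


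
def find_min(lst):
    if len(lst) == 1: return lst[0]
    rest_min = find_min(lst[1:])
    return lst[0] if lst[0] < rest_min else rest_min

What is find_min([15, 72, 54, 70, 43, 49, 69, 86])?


find_min([15, 72, 54, 70, 43, 49, 69, 86]): compare 15 with find_min([72, 54, 70, 43, 49, 69, 86])
find_min([72, 54, 70, 43, 49, 69, 86]): compare 72 with find_min([54, 70, 43, 49, 69, 86])
find_min([54, 70, 43, 49, 69, 86]): compare 54 with find_min([70, 43, 49, 69, 86])
find_min([70, 43, 49, 69, 86]): compare 70 with find_min([43, 49, 69, 86])
find_min([43, 49, 69, 86]): compare 43 with find_min([49, 69, 86])
find_min([49, 69, 86]): compare 49 with find_min([69, 86])
find_min([69, 86]): compare 69 with find_min([86])
find_min([86]) = 86  (base case)
Compare 69 with 86 -> 69
Compare 49 with 69 -> 49
Compare 43 with 49 -> 43
Compare 70 with 43 -> 43
Compare 54 with 43 -> 43
Compare 72 with 43 -> 43
Compare 15 with 43 -> 15

15


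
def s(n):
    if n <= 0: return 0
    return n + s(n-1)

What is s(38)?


s(38)
= 38 + 37 + 36 + 35 + 34 + 33 + 32 + 31 + 30 + 29 + 28 + 27 + 26 + 25 + 24 + 23 + 22 + 21 + 20 + 19 + 18 + 17 + 16 + 15 + 14 + 13 + 12 + 11 + 10 + 9 + 8 + 7 + 6 + 5 + 4 + 3 + 2 + 1 + s(0)
= 38 + 37 + 36 + 35 + 34 + 33 + 32 + 31 + 30 + 29 + 28 + 27 + 26 + 25 + 24 + 23 + 22 + 21 + 20 + 19 + 18 + 17 + 16 + 15 + 14 + 13 + 12 + 11 + 10 + 9 + 8 + 7 + 6 + 5 + 4 + 3 + 2 + 1 + 0
= 741

741


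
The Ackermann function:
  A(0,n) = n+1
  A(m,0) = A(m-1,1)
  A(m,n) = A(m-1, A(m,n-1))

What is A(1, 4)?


A(1, 4) = A(0, A(1, 3))
  A(1, 3) = A(0, A(1, 2))
    A(1, 2) = A(0, A(1, 1))
      A(1, 1) = A(0, A(1, 0))
        A(1, 0) = A(0, 1)
          A(0, 1) = 2
        = A(0, 2)
        A(0, 2) = 3
      = A(0, 3)
      A(0, 3) = 4
    = A(0, 4)
    A(0, 4) = 5
  = A(0, 5)
  A(0, 5) = 6
Result: A(1, 4) = 6

6


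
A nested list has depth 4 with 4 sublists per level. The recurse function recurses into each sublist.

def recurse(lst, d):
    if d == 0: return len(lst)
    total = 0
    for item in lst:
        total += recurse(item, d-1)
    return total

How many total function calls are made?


At depth 0 (root): 1 call
At depth 1: each of 1 parents calls recurse on 4 children = 4 calls
At depth 2: each of 4 parents calls recurse on 4 children = 16 calls
At depth 3: each of 16 parents calls recurse on 4 children = 64 calls
At depth 4: each of 64 parents calls recurse on 4 children = 256 calls
Total: 1 + 4 + 16 + 64 + 256 = 341

341


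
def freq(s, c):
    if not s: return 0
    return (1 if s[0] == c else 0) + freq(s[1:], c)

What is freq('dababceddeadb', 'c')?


s[0]='d' != 'c' -> 0
s[0]='a' != 'c' -> 0
s[0]='b' != 'c' -> 0
s[0]='a' != 'c' -> 0
s[0]='b' != 'c' -> 0
s[0]='c' == 'c' -> 1
s[0]='e' != 'c' -> 0
s[0]='d' != 'c' -> 0
s[0]='d' != 'c' -> 0
s[0]='e' != 'c' -> 0
s[0]='a' != 'c' -> 0
s[0]='d' != 'c' -> 0
s[0]='b' != 'c' -> 0
Sum: 0 + 0 + 0 + 0 + 0 + 1 + 0 + 0 + 0 + 0 + 0 + 0 + 0 = 1

1


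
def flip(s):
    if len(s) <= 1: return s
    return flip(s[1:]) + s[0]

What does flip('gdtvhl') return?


flip('gdtvhl') = flip('dtvhl') + 'g'
flip('dtvhl') = flip('tvhl') + 'd'
flip('tvhl') = flip('vhl') + 't'
flip('vhl') = flip('hl') + 'v'
flip('hl') = flip('l') + 'h'
flip('l') = 'l'  (base case)
Concatenating: 'l' + 'h' + 'v' + 't' + 'd' + 'g' = 'lhvtdg'

lhvtdg


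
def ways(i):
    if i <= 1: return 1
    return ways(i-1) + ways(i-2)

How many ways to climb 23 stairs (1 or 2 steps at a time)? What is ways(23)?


Building up from base cases:
ways(0) = 1
ways(1) = 1
ways(2) = ways(1) + ways(0) = 1 + 1 = 2
ways(3) = ways(2) + ways(1) = 2 + 1 = 3
ways(4) = ways(3) + ways(2) = 3 + 2 = 5
ways(5) = ways(4) + ways(3) = 5 + 3 = 8
ways(6) = ways(5) + ways(4) = 8 + 5 = 13
ways(7) = ways(6) + ways(5) = 13 + 8 = 21
ways(8) = ways(7) + ways(6) = 21 + 13 = 34
ways(9) = ways(8) + ways(7) = 34 + 21 = 55
ways(10) = ways(9) + ways(8) = 55 + 34 = 89
ways(11) = ways(10) + ways(9) = 89 + 55 = 144
ways(12) = ways(11) + ways(10) = 144 + 89 = 233
ways(13) = ways(12) + ways(11) = 233 + 144 = 377
ways(14) = ways(13) + ways(12) = 377 + 233 = 610
ways(15) = ways(14) + ways(13) = 610 + 377 = 987
ways(16) = ways(15) + ways(14) = 987 + 610 = 1597
ways(17) = ways(16) + ways(15) = 1597 + 987 = 2584
ways(18) = ways(17) + ways(16) = 2584 + 1597 = 4181
ways(19) = ways(18) + ways(17) = 4181 + 2584 = 6765
ways(20) = ways(19) + ways(18) = 6765 + 4181 = 10946
ways(21) = ways(20) + ways(19) = 10946 + 6765 = 17711
ways(22) = ways(21) + ways(20) = 17711 + 10946 = 28657
ways(23) = ways(22) + ways(21) = 28657 + 17711 = 46368

46368


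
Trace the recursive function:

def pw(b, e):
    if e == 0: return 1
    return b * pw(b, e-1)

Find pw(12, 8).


pw(12, 8)
= 12 * pw(12, 7)
= 12 * 12 * pw(12, 6)
= 12 * 12 * 12 * pw(12, 5)
= 12 * 12 * 12 * 12 * pw(12, 4)
= 12 * 12 * 12 * 12 * 12 * pw(12, 3)
= 12 * 12 * 12 * 12 * 12 * 12 * pw(12, 2)
= 12 * 12 * 12 * 12 * 12 * 12 * 12 * pw(12, 1)
= 12 * 12 * 12 * 12 * 12 * 12 * 12 * 12 * pw(12, 0)
= 12 * 12 * 12 * 12 * 12 * 12 * 12 * 12 * 1
= 429981696

429981696


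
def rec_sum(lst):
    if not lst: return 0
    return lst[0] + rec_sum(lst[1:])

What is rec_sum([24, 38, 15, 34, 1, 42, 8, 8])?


rec_sum([24, 38, 15, 34, 1, 42, 8, 8]) = 24 + rec_sum([38, 15, 34, 1, 42, 8, 8])
rec_sum([38, 15, 34, 1, 42, 8, 8]) = 38 + rec_sum([15, 34, 1, 42, 8, 8])
rec_sum([15, 34, 1, 42, 8, 8]) = 15 + rec_sum([34, 1, 42, 8, 8])
rec_sum([34, 1, 42, 8, 8]) = 34 + rec_sum([1, 42, 8, 8])
rec_sum([1, 42, 8, 8]) = 1 + rec_sum([42, 8, 8])
rec_sum([42, 8, 8]) = 42 + rec_sum([8, 8])
rec_sum([8, 8]) = 8 + rec_sum([8])
rec_sum([8]) = 8 + rec_sum([])
rec_sum([]) = 0  (base case)
Total: 24 + 38 + 15 + 34 + 1 + 42 + 8 + 8 + 0 = 170

170


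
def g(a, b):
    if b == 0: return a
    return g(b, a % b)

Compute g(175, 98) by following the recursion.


g(175, 98) = g(98, 77)
g(98, 77) = g(77, 21)
g(77, 21) = g(21, 14)
g(21, 14) = g(14, 7)
g(14, 7) = g(7, 0)
g(7, 0) = 7  (base case)

7


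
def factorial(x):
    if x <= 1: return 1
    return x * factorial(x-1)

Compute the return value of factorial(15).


factorial(15)
= 15 * factorial(14)
= 15 * 14 * factorial(13)
= 15 * 14 * 13 * factorial(12)
= 15 * 14 * 13 * 12 * factorial(11)
= 15 * 14 * 13 * 12 * 11 * factorial(10)
= 15 * 14 * 13 * 12 * 11 * 10 * factorial(9)
= 15 * 14 * 13 * 12 * 11 * 10 * 9 * factorial(8)
= 15 * 14 * 13 * 12 * 11 * 10 * 9 * 8 * factorial(7)
= 15 * 14 * 13 * 12 * 11 * 10 * 9 * 8 * 7 * factorial(6)
= 15 * 14 * 13 * 12 * 11 * 10 * 9 * 8 * 7 * 6 * factorial(5)
= 15 * 14 * 13 * 12 * 11 * 10 * 9 * 8 * 7 * 6 * 5 * factorial(4)
= 15 * 14 * 13 * 12 * 11 * 10 * 9 * 8 * 7 * 6 * 5 * 4 * factorial(3)
= 15 * 14 * 13 * 12 * 11 * 10 * 9 * 8 * 7 * 6 * 5 * 4 * 3 * factorial(2)
= 15 * 14 * 13 * 12 * 11 * 10 * 9 * 8 * 7 * 6 * 5 * 4 * 3 * 2 * factorial(1)
= 15 * 14 * 13 * 12 * 11 * 10 * 9 * 8 * 7 * 6 * 5 * 4 * 3 * 2 * 1
= 1307674368000

1307674368000


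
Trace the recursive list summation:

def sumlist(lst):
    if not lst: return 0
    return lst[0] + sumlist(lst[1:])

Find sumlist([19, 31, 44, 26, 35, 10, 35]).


sumlist([19, 31, 44, 26, 35, 10, 35]) = 19 + sumlist([31, 44, 26, 35, 10, 35])
sumlist([31, 44, 26, 35, 10, 35]) = 31 + sumlist([44, 26, 35, 10, 35])
sumlist([44, 26, 35, 10, 35]) = 44 + sumlist([26, 35, 10, 35])
sumlist([26, 35, 10, 35]) = 26 + sumlist([35, 10, 35])
sumlist([35, 10, 35]) = 35 + sumlist([10, 35])
sumlist([10, 35]) = 10 + sumlist([35])
sumlist([35]) = 35 + sumlist([])
sumlist([]) = 0  (base case)
Total: 19 + 31 + 44 + 26 + 35 + 10 + 35 + 0 = 200

200


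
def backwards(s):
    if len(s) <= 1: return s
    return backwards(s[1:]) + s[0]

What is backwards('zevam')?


backwards('zevam') = backwards('evam') + 'z'
backwards('evam') = backwards('vam') + 'e'
backwards('vam') = backwards('am') + 'v'
backwards('am') = backwards('m') + 'a'
backwards('m') = 'm'  (base case)
Concatenating: 'm' + 'a' + 'v' + 'e' + 'z' = 'mavez'

mavez


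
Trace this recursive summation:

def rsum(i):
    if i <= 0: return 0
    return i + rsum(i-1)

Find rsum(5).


rsum(5)
= 5 + 4 + 3 + 2 + 1 + rsum(0)
= 5 + 4 + 3 + 2 + 1 + 0
= 15

15


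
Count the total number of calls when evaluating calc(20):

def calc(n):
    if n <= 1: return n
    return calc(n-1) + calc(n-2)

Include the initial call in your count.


Let C(n) = total calls for calc(n)
C(0) = 1, C(1) = 1
C(2) = 1 + C(1) + C(0) = 1 + 1 + 1 = 3
C(3) = 1 + C(2) + C(1) = 1 + 3 + 1 = 5
C(4) = 1 + C(3) + C(2) = 1 + 5 + 3 = 9
C(5) = 1 + C(4) + C(3) = 1 + 9 + 5 = 15
C(6) = 1 + C(5) + C(4) = 1 + 15 + 9 = 25
C(7) = 1 + C(6) + C(5) = 1 + 25 + 15 = 41
C(8) = 1 + C(7) + C(6) = 1 + 41 + 25 = 67
C(9) = 1 + C(8) + C(7) = 1 + 67 + 41 = 109
C(10) = 1 + C(9) + C(8) = 1 + 109 + 67 = 177
C(11) = 1 + C(10) + C(9) = 1 + 177 + 109 = 287
C(12) = 1 + C(11) + C(10) = 1 + 287 + 177 = 465
C(13) = 1 + C(12) + C(11) = 1 + 465 + 287 = 753
C(14) = 1 + C(13) + C(12) = 1 + 753 + 465 = 1219
C(15) = 1 + C(14) + C(13) = 1 + 1219 + 753 = 1973
C(16) = 1 + C(15) + C(14) = 1 + 1973 + 1219 = 3193
C(17) = 1 + C(16) + C(15) = 1 + 3193 + 1973 = 5167
C(18) = 1 + C(17) + C(16) = 1 + 5167 + 3193 = 8361
C(19) = 1 + C(18) + C(17) = 1 + 8361 + 5167 = 13529
C(20) = 1 + C(19) + C(18) = 1 + 13529 + 8361 = 21891

21891


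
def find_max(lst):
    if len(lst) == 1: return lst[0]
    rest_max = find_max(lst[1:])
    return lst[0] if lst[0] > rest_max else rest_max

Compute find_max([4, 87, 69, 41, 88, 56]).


find_max([4, 87, 69, 41, 88, 56]): compare 4 with find_max([87, 69, 41, 88, 56])
find_max([87, 69, 41, 88, 56]): compare 87 with find_max([69, 41, 88, 56])
find_max([69, 41, 88, 56]): compare 69 with find_max([41, 88, 56])
find_max([41, 88, 56]): compare 41 with find_max([88, 56])
find_max([88, 56]): compare 88 with find_max([56])
find_max([56]) = 56  (base case)
Compare 88 with 56 -> 88
Compare 41 with 88 -> 88
Compare 69 with 88 -> 88
Compare 87 with 88 -> 88
Compare 4 with 88 -> 88

88


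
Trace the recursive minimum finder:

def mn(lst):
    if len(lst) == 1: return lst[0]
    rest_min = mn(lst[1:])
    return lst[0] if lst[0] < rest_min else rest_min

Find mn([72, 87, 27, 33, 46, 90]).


mn([72, 87, 27, 33, 46, 90]): compare 72 with mn([87, 27, 33, 46, 90])
mn([87, 27, 33, 46, 90]): compare 87 with mn([27, 33, 46, 90])
mn([27, 33, 46, 90]): compare 27 with mn([33, 46, 90])
mn([33, 46, 90]): compare 33 with mn([46, 90])
mn([46, 90]): compare 46 with mn([90])
mn([90]) = 90  (base case)
Compare 46 with 90 -> 46
Compare 33 with 46 -> 33
Compare 27 with 33 -> 27
Compare 87 with 27 -> 27
Compare 72 with 27 -> 27

27


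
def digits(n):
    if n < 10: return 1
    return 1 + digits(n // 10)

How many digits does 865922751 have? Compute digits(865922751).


digits(865922751) = 1 + digits(86592275)
digits(86592275) = 1 + digits(8659227)
digits(8659227) = 1 + digits(865922)
digits(865922) = 1 + digits(86592)
digits(86592) = 1 + digits(8659)
digits(8659) = 1 + digits(865)
digits(865) = 1 + digits(86)
digits(86) = 1 + digits(8)
digits(8) = 1  (base case: 8 < 10)
Unwinding: 1 + 1 + 1 + 1 + 1 + 1 + 1 + 1 + 1 = 9

9


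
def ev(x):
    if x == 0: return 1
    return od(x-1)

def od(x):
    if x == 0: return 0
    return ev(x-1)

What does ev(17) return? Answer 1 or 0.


ev(17) = od(16)
od(16) = ev(15)
ev(15) = od(14)
od(14) = ev(13)
ev(13) = od(12)
od(12) = ev(11)
ev(11) = od(10)
od(10) = ev(9)
ev(9) = od(8)
od(8) = ev(7)
ev(7) = od(6)
od(6) = ev(5)
ev(5) = od(4)
od(4) = ev(3)
ev(3) = od(2)
od(2) = ev(1)
ev(1) = od(0)
od(0) = 0  (base case)
Result: 0

0


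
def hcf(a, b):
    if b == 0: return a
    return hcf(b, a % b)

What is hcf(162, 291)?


hcf(162, 291) = hcf(291, 162)
hcf(291, 162) = hcf(162, 129)
hcf(162, 129) = hcf(129, 33)
hcf(129, 33) = hcf(33, 30)
hcf(33, 30) = hcf(30, 3)
hcf(30, 3) = hcf(3, 0)
hcf(3, 0) = 3  (base case)

3


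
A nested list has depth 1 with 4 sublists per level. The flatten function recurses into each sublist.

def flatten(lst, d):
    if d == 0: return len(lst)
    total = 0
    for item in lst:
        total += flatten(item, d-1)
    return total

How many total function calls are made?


At depth 0 (root): 1 call
At depth 1: each of 1 parents calls flatten on 4 children = 4 calls
Total: 1 + 4 = 5

5


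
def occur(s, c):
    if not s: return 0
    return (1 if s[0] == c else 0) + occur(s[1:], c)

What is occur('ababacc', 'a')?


s[0]='a' == 'a' -> 1
s[0]='b' != 'a' -> 0
s[0]='a' == 'a' -> 1
s[0]='b' != 'a' -> 0
s[0]='a' == 'a' -> 1
s[0]='c' != 'a' -> 0
s[0]='c' != 'a' -> 0
Sum: 1 + 0 + 1 + 0 + 1 + 0 + 0 = 3

3


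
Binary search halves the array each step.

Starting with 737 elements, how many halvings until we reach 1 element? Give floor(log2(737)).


737 / 2 = 368
368 / 2 = 184
184 / 2 = 92
92 / 2 = 46
46 / 2 = 23
23 / 2 = 11
11 / 2 = 5
5 / 2 = 2
2 / 2 = 1
Reached 1 after 9 halvings

9


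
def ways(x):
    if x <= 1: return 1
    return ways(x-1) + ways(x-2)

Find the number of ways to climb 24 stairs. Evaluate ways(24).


Building up from base cases:
ways(0) = 1
ways(1) = 1
ways(2) = ways(1) + ways(0) = 1 + 1 = 2
ways(3) = ways(2) + ways(1) = 2 + 1 = 3
ways(4) = ways(3) + ways(2) = 3 + 2 = 5
ways(5) = ways(4) + ways(3) = 5 + 3 = 8
ways(6) = ways(5) + ways(4) = 8 + 5 = 13
ways(7) = ways(6) + ways(5) = 13 + 8 = 21
ways(8) = ways(7) + ways(6) = 21 + 13 = 34
ways(9) = ways(8) + ways(7) = 34 + 21 = 55
ways(10) = ways(9) + ways(8) = 55 + 34 = 89
ways(11) = ways(10) + ways(9) = 89 + 55 = 144
ways(12) = ways(11) + ways(10) = 144 + 89 = 233
ways(13) = ways(12) + ways(11) = 233 + 144 = 377
ways(14) = ways(13) + ways(12) = 377 + 233 = 610
ways(15) = ways(14) + ways(13) = 610 + 377 = 987
ways(16) = ways(15) + ways(14) = 987 + 610 = 1597
ways(17) = ways(16) + ways(15) = 1597 + 987 = 2584
ways(18) = ways(17) + ways(16) = 2584 + 1597 = 4181
ways(19) = ways(18) + ways(17) = 4181 + 2584 = 6765
ways(20) = ways(19) + ways(18) = 6765 + 4181 = 10946
ways(21) = ways(20) + ways(19) = 10946 + 6765 = 17711
ways(22) = ways(21) + ways(20) = 17711 + 10946 = 28657
ways(23) = ways(22) + ways(21) = 28657 + 17711 = 46368
ways(24) = ways(23) + ways(22) = 46368 + 28657 = 75025

75025


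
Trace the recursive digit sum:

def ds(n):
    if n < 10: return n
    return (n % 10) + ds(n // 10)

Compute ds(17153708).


ds(17153708) = 8 + ds(1715370)
ds(1715370) = 0 + ds(171537)
ds(171537) = 7 + ds(17153)
ds(17153) = 3 + ds(1715)
ds(1715) = 5 + ds(171)
ds(171) = 1 + ds(17)
ds(17) = 7 + ds(1)
ds(1) = 1  (base case)
Total: 8 + 0 + 7 + 3 + 5 + 1 + 7 + 1 = 32

32


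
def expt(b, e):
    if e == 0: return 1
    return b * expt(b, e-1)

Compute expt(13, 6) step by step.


expt(13, 6)
= 13 * expt(13, 5)
= 13 * 13 * expt(13, 4)
= 13 * 13 * 13 * expt(13, 3)
= 13 * 13 * 13 * 13 * expt(13, 2)
= 13 * 13 * 13 * 13 * 13 * expt(13, 1)
= 13 * 13 * 13 * 13 * 13 * 13 * expt(13, 0)
= 13 * 13 * 13 * 13 * 13 * 13 * 1
= 4826809

4826809


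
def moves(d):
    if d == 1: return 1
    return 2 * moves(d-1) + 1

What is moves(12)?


moves(12) = 2 * moves(11) + 1
moves(11) = 2 * moves(10) + 1
moves(10) = 2 * moves(9) + 1
moves(9) = 2 * moves(8) + 1
moves(8) = 2 * moves(7) + 1
moves(7) = 2 * moves(6) + 1
moves(6) = 2 * moves(5) + 1
moves(5) = 2 * moves(4) + 1
moves(4) = 2 * moves(3) + 1
moves(3) = 2 * moves(2) + 1
moves(2) = 2 * moves(1) + 1
moves(1) = 1  (base case)
moves(2) = 2 * 1 + 1 = 3
moves(3) = 2 * 3 + 1 = 7
moves(4) = 2 * 7 + 1 = 15
moves(5) = 2 * 15 + 1 = 31
moves(6) = 2 * 31 + 1 = 63
moves(7) = 2 * 63 + 1 = 127
moves(8) = 2 * 127 + 1 = 255
moves(9) = 2 * 255 + 1 = 511
moves(10) = 2 * 511 + 1 = 1023
moves(11) = 2 * 1023 + 1 = 2047
moves(12) = 2 * 2047 + 1 = 4095

4095


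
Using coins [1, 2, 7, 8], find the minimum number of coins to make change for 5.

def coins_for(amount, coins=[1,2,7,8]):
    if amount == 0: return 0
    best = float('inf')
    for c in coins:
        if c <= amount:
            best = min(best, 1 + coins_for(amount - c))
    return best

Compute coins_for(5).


Building up with DP:
coins_for(0) = 0
coins_for(1) = min(1+coins_for(0)=1+0=1) = 1
coins_for(2) = min(1+coins_for(1)=1+1=2, 1+coins_for(0)=1+0=1) = 1
coins_for(3) = min(1+coins_for(2)=1+1=2, 1+coins_for(1)=1+1=2) = 2
coins_for(4) = min(1+coins_for(3)=1+2=3, 1+coins_for(2)=1+1=2) = 2
coins_for(5) = min(1+coins_for(4)=1+2=3, 1+coins_for(3)=1+2=3) = 3

3


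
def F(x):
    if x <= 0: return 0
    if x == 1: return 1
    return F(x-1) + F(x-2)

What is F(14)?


Computing F(14) bottom-up:
F(0) = 0
F(1) = 1
F(2) = F(1) + F(0) = 1 + 0 = 1
F(3) = F(2) + F(1) = 1 + 1 = 2
F(4) = F(3) + F(2) = 2 + 1 = 3
F(5) = F(4) + F(3) = 3 + 2 = 5
F(6) = F(5) + F(4) = 5 + 3 = 8
F(7) = F(6) + F(5) = 8 + 5 = 13
F(8) = F(7) + F(6) = 13 + 8 = 21
F(9) = F(8) + F(7) = 21 + 13 = 34
F(10) = F(9) + F(8) = 34 + 21 = 55
F(11) = F(10) + F(9) = 55 + 34 = 89
F(12) = F(11) + F(10) = 89 + 55 = 144
F(13) = F(12) + F(11) = 144 + 89 = 233
F(14) = F(13) + F(12) = 233 + 144 = 377

377
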